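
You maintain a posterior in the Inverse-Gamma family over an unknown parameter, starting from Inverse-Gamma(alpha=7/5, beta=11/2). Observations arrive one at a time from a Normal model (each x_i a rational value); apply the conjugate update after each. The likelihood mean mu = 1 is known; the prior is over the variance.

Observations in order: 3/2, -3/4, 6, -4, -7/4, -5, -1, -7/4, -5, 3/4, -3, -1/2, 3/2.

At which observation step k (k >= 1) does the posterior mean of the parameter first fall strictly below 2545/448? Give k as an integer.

k = 2

obs 1: x=3/2 → posterior Inverse-Gamma(19/10, 45/8)
obs 2: x=-3/4 → posterior Inverse-Gamma(12/5, 229/32)
obs 3: x=6 → posterior Inverse-Gamma(29/10, 629/32)
obs 4: x=-4 → posterior Inverse-Gamma(17/5, 1029/32)
obs 5: x=-7/4 → posterior Inverse-Gamma(39/10, 575/16)
obs 6: x=-5 → posterior Inverse-Gamma(22/5, 863/16)
obs 7: x=-1 → posterior Inverse-Gamma(49/10, 895/16)
obs 8: x=-7/4 → posterior Inverse-Gamma(27/5, 1911/32)
obs 9: x=-5 → posterior Inverse-Gamma(59/10, 2487/32)
obs 10: x=3/4 → posterior Inverse-Gamma(32/5, 311/4)
obs 11: x=-3 → posterior Inverse-Gamma(69/10, 343/4)
obs 12: x=-1/2 → posterior Inverse-Gamma(37/5, 695/8)
obs 13: x=3/2 → posterior Inverse-Gamma(79/10, 87)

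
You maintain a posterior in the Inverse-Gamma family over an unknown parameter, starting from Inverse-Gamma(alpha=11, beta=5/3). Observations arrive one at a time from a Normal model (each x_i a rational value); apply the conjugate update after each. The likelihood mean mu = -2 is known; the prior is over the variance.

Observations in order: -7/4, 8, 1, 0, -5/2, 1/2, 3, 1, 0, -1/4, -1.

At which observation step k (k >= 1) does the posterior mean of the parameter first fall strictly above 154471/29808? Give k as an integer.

k = 7

obs 1: x=-7/4 → posterior Inverse-Gamma(23/2, 163/96)
obs 2: x=8 → posterior Inverse-Gamma(12, 4963/96)
obs 3: x=1 → posterior Inverse-Gamma(25/2, 5395/96)
obs 4: x=0 → posterior Inverse-Gamma(13, 5587/96)
obs 5: x=-5/2 → posterior Inverse-Gamma(27/2, 5599/96)
obs 6: x=1/2 → posterior Inverse-Gamma(14, 5899/96)
obs 7: x=3 → posterior Inverse-Gamma(29/2, 7099/96)
obs 8: x=1 → posterior Inverse-Gamma(15, 7531/96)
obs 9: x=0 → posterior Inverse-Gamma(31/2, 7723/96)
obs 10: x=-1/4 → posterior Inverse-Gamma(16, 3935/48)
obs 11: x=-1 → posterior Inverse-Gamma(33/2, 3959/48)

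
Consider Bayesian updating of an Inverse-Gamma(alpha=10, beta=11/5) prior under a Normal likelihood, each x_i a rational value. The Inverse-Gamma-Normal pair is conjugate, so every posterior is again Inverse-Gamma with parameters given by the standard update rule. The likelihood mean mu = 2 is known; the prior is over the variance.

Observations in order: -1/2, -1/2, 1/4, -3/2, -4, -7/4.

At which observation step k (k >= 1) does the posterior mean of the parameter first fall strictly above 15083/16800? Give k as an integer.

obs 1: x=-1/2 → posterior Inverse-Gamma(21/2, 213/40)
obs 2: x=-1/2 → posterior Inverse-Gamma(11, 169/20)
obs 3: x=1/4 → posterior Inverse-Gamma(23/2, 1597/160)
obs 4: x=-3/2 → posterior Inverse-Gamma(12, 2577/160)
obs 5: x=-4 → posterior Inverse-Gamma(25/2, 5457/160)
obs 6: x=-7/4 → posterior Inverse-Gamma(13, 3291/80)

k = 3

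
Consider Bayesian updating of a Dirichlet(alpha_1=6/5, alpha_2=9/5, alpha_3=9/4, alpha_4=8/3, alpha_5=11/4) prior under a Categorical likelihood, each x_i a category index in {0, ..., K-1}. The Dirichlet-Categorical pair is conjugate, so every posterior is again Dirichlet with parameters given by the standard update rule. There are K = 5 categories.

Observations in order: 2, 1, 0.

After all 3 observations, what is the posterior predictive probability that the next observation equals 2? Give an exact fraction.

39/164

obs 1: x=2 → posterior Dirichlet(6/5, 9/5, 13/4, 8/3, 11/4)
obs 2: x=1 → posterior Dirichlet(6/5, 14/5, 13/4, 8/3, 11/4)
obs 3: x=0 → posterior Dirichlet(11/5, 14/5, 13/4, 8/3, 11/4)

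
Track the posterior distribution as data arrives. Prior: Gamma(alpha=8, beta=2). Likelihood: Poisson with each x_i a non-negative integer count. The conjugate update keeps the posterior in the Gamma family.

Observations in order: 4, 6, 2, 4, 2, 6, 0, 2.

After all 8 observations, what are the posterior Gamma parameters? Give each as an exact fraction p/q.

obs 1: x=4 → posterior Gamma(12, 3)
obs 2: x=6 → posterior Gamma(18, 4)
obs 3: x=2 → posterior Gamma(20, 5)
obs 4: x=4 → posterior Gamma(24, 6)
obs 5: x=2 → posterior Gamma(26, 7)
obs 6: x=6 → posterior Gamma(32, 8)
obs 7: x=0 → posterior Gamma(32, 9)
obs 8: x=2 → posterior Gamma(34, 10)

alpha=34, beta=10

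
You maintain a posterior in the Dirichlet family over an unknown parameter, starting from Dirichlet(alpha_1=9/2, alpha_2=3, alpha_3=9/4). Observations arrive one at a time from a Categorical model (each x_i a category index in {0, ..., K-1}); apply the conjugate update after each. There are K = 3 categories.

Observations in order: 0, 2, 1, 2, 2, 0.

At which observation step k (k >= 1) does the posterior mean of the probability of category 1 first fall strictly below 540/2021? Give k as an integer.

obs 1: x=0 → posterior Dirichlet(11/2, 3, 9/4)
obs 2: x=2 → posterior Dirichlet(11/2, 3, 13/4)
obs 3: x=1 → posterior Dirichlet(11/2, 4, 13/4)
obs 4: x=2 → posterior Dirichlet(11/2, 4, 17/4)
obs 5: x=2 → posterior Dirichlet(11/2, 4, 21/4)
obs 6: x=0 → posterior Dirichlet(13/2, 4, 21/4)

k = 2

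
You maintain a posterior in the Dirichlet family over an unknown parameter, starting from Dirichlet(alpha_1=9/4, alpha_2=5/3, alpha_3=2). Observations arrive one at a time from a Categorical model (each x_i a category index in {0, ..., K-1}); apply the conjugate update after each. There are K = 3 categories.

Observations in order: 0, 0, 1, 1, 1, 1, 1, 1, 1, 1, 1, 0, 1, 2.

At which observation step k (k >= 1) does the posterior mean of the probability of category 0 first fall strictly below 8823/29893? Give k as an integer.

obs 1: x=0 → posterior Dirichlet(13/4, 5/3, 2)
obs 2: x=0 → posterior Dirichlet(17/4, 5/3, 2)
obs 3: x=1 → posterior Dirichlet(17/4, 8/3, 2)
obs 4: x=1 → posterior Dirichlet(17/4, 11/3, 2)
obs 5: x=1 → posterior Dirichlet(17/4, 14/3, 2)
obs 6: x=1 → posterior Dirichlet(17/4, 17/3, 2)
obs 7: x=1 → posterior Dirichlet(17/4, 20/3, 2)
obs 8: x=1 → posterior Dirichlet(17/4, 23/3, 2)
obs 9: x=1 → posterior Dirichlet(17/4, 26/3, 2)
obs 10: x=1 → posterior Dirichlet(17/4, 29/3, 2)
obs 11: x=1 → posterior Dirichlet(17/4, 32/3, 2)
obs 12: x=0 → posterior Dirichlet(21/4, 32/3, 2)
obs 13: x=1 → posterior Dirichlet(21/4, 35/3, 2)
obs 14: x=2 → posterior Dirichlet(21/4, 35/3, 3)

k = 9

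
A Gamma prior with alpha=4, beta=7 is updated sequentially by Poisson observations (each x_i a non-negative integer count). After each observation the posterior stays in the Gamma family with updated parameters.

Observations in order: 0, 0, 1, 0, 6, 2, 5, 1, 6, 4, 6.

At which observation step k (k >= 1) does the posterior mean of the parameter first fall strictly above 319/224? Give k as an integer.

k = 9

obs 1: x=0 → posterior Gamma(4, 8)
obs 2: x=0 → posterior Gamma(4, 9)
obs 3: x=1 → posterior Gamma(5, 10)
obs 4: x=0 → posterior Gamma(5, 11)
obs 5: x=6 → posterior Gamma(11, 12)
obs 6: x=2 → posterior Gamma(13, 13)
obs 7: x=5 → posterior Gamma(18, 14)
obs 8: x=1 → posterior Gamma(19, 15)
obs 9: x=6 → posterior Gamma(25, 16)
obs 10: x=4 → posterior Gamma(29, 17)
obs 11: x=6 → posterior Gamma(35, 18)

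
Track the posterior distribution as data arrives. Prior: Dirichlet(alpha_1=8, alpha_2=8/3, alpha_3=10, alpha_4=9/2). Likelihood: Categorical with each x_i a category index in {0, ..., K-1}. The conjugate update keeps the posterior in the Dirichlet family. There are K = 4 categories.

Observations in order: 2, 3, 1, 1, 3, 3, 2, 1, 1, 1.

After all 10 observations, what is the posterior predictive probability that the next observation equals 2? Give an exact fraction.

obs 1: x=2 → posterior Dirichlet(8, 8/3, 11, 9/2)
obs 2: x=3 → posterior Dirichlet(8, 8/3, 11, 11/2)
obs 3: x=1 → posterior Dirichlet(8, 11/3, 11, 11/2)
obs 4: x=1 → posterior Dirichlet(8, 14/3, 11, 11/2)
obs 5: x=3 → posterior Dirichlet(8, 14/3, 11, 13/2)
obs 6: x=3 → posterior Dirichlet(8, 14/3, 11, 15/2)
obs 7: x=2 → posterior Dirichlet(8, 14/3, 12, 15/2)
obs 8: x=1 → posterior Dirichlet(8, 17/3, 12, 15/2)
obs 9: x=1 → posterior Dirichlet(8, 20/3, 12, 15/2)
obs 10: x=1 → posterior Dirichlet(8, 23/3, 12, 15/2)

72/211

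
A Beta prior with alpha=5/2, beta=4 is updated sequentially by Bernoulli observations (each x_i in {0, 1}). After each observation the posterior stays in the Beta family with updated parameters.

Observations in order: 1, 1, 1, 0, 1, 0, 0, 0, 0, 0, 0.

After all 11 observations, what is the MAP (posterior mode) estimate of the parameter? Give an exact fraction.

obs 1: x=1 → posterior Beta(7/2, 4)
obs 2: x=1 → posterior Beta(9/2, 4)
obs 3: x=1 → posterior Beta(11/2, 4)
obs 4: x=0 → posterior Beta(11/2, 5)
obs 5: x=1 → posterior Beta(13/2, 5)
obs 6: x=0 → posterior Beta(13/2, 6)
obs 7: x=0 → posterior Beta(13/2, 7)
obs 8: x=0 → posterior Beta(13/2, 8)
obs 9: x=0 → posterior Beta(13/2, 9)
obs 10: x=0 → posterior Beta(13/2, 10)
obs 11: x=0 → posterior Beta(13/2, 11)

11/31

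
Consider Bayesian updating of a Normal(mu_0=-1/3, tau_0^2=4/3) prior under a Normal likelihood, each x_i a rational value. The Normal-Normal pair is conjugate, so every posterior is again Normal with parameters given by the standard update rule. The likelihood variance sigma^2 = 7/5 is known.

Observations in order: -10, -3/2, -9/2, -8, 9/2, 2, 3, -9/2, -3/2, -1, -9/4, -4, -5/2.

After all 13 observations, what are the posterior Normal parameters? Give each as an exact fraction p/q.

obs 1: x=-10 → posterior Normal(-207/41, 28/41)
obs 2: x=-3/2 → posterior Normal(-237/61, 28/61)
obs 3: x=-9/2 → posterior Normal(-109/27, 28/81)
obs 4: x=-8 → posterior Normal(-487/101, 28/101)
obs 5: x=9/2 → posterior Normal(-397/121, 28/121)
obs 6: x=2 → posterior Normal(-119/47, 28/141)
obs 7: x=3 → posterior Normal(-297/161, 4/23)
obs 8: x=-9/2 → posterior Normal(-387/181, 28/181)
obs 9: x=-3/2 → posterior Normal(-139/67, 28/201)
obs 10: x=-1 → posterior Normal(-437/221, 28/221)
obs 11: x=-9/4 → posterior Normal(-2, 28/241)
obs 12: x=-4 → posterior Normal(-562/261, 28/261)
obs 13: x=-5/2 → posterior Normal(-612/281, 28/281)

mu_0=-612/281, tau_0^2=28/281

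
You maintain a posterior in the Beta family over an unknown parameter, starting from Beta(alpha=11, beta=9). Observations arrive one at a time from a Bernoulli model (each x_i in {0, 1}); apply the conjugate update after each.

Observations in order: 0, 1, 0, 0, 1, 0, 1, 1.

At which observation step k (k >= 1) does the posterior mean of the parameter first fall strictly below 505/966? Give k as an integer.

k = 3

obs 1: x=0 → posterior Beta(11, 10)
obs 2: x=1 → posterior Beta(12, 10)
obs 3: x=0 → posterior Beta(12, 11)
obs 4: x=0 → posterior Beta(12, 12)
obs 5: x=1 → posterior Beta(13, 12)
obs 6: x=0 → posterior Beta(13, 13)
obs 7: x=1 → posterior Beta(14, 13)
obs 8: x=1 → posterior Beta(15, 13)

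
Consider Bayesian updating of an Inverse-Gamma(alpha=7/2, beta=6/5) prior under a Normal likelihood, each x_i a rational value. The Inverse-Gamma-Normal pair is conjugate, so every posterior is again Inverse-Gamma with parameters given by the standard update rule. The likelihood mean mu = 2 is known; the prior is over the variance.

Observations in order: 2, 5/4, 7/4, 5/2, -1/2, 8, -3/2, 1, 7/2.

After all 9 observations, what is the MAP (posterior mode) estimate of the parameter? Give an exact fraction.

obs 1: x=2 → posterior Inverse-Gamma(4, 6/5)
obs 2: x=5/4 → posterior Inverse-Gamma(9/2, 237/160)
obs 3: x=7/4 → posterior Inverse-Gamma(5, 121/80)
obs 4: x=5/2 → posterior Inverse-Gamma(11/2, 131/80)
obs 5: x=-1/2 → posterior Inverse-Gamma(6, 381/80)
obs 6: x=8 → posterior Inverse-Gamma(13/2, 1821/80)
obs 7: x=-3/2 → posterior Inverse-Gamma(7, 2311/80)
obs 8: x=1 → posterior Inverse-Gamma(15/2, 2351/80)
obs 9: x=7/2 → posterior Inverse-Gamma(8, 2441/80)

2441/720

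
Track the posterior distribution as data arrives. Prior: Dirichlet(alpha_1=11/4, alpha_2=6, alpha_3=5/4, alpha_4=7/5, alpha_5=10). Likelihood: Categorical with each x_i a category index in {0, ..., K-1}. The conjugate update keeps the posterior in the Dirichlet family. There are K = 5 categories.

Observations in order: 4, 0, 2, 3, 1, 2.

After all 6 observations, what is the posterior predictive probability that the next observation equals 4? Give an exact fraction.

obs 1: x=4 → posterior Dirichlet(11/4, 6, 5/4, 7/5, 11)
obs 2: x=0 → posterior Dirichlet(15/4, 6, 5/4, 7/5, 11)
obs 3: x=2 → posterior Dirichlet(15/4, 6, 9/4, 7/5, 11)
obs 4: x=3 → posterior Dirichlet(15/4, 6, 9/4, 12/5, 11)
obs 5: x=1 → posterior Dirichlet(15/4, 7, 9/4, 12/5, 11)
obs 6: x=2 → posterior Dirichlet(15/4, 7, 13/4, 12/5, 11)

55/137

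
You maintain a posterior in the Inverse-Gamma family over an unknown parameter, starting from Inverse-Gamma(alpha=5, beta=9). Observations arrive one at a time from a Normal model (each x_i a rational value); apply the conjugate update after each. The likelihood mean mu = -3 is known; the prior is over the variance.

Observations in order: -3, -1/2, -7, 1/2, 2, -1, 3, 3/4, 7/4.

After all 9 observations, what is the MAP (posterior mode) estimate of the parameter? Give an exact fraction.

obs 1: x=-3 → posterior Inverse-Gamma(11/2, 9)
obs 2: x=-1/2 → posterior Inverse-Gamma(6, 97/8)
obs 3: x=-7 → posterior Inverse-Gamma(13/2, 161/8)
obs 4: x=1/2 → posterior Inverse-Gamma(7, 105/4)
obs 5: x=2 → posterior Inverse-Gamma(15/2, 155/4)
obs 6: x=-1 → posterior Inverse-Gamma(8, 163/4)
obs 7: x=3 → posterior Inverse-Gamma(17/2, 235/4)
obs 8: x=3/4 → posterior Inverse-Gamma(9, 2105/32)
obs 9: x=7/4 → posterior Inverse-Gamma(19/2, 1233/16)

411/56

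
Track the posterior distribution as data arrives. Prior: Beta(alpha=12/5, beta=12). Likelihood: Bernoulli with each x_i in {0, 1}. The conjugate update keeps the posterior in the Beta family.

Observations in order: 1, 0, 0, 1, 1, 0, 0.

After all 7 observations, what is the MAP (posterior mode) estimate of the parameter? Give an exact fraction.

obs 1: x=1 → posterior Beta(17/5, 12)
obs 2: x=0 → posterior Beta(17/5, 13)
obs 3: x=0 → posterior Beta(17/5, 14)
obs 4: x=1 → posterior Beta(22/5, 14)
obs 5: x=1 → posterior Beta(27/5, 14)
obs 6: x=0 → posterior Beta(27/5, 15)
obs 7: x=0 → posterior Beta(27/5, 16)

22/97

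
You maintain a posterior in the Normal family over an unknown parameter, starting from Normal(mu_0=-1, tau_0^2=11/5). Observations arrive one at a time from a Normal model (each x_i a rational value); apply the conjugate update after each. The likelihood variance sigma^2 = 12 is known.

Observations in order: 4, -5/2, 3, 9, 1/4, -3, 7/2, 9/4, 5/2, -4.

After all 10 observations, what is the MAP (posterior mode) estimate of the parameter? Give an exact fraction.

obs 1: x=4 → posterior Normal(-16/71, 132/71)
obs 2: x=-5/2 → posterior Normal(-87/164, 66/41)
obs 3: x=3 → posterior Normal(-7/62, 44/31)
obs 4: x=9 → posterior Normal(177/208, 33/26)
obs 5: x=1/4 → posterior Normal(73/92, 132/115)
obs 6: x=-3 → posterior Normal(233/504, 22/21)
obs 7: x=7/2 → posterior Normal(387/548, 132/137)
obs 8: x=9/4 → posterior Normal(243/296, 33/37)
obs 9: x=5/2 → posterior Normal(149/159, 44/53)
obs 10: x=-4 → posterior Normal(21/34, 66/85)

21/34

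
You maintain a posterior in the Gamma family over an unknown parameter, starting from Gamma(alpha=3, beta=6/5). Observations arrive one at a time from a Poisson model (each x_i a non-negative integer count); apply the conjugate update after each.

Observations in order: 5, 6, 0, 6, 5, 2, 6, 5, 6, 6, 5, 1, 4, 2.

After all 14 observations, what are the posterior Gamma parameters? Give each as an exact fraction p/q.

alpha=62, beta=76/5

obs 1: x=5 → posterior Gamma(8, 11/5)
obs 2: x=6 → posterior Gamma(14, 16/5)
obs 3: x=0 → posterior Gamma(14, 21/5)
obs 4: x=6 → posterior Gamma(20, 26/5)
obs 5: x=5 → posterior Gamma(25, 31/5)
obs 6: x=2 → posterior Gamma(27, 36/5)
obs 7: x=6 → posterior Gamma(33, 41/5)
obs 8: x=5 → posterior Gamma(38, 46/5)
obs 9: x=6 → posterior Gamma(44, 51/5)
obs 10: x=6 → posterior Gamma(50, 56/5)
obs 11: x=5 → posterior Gamma(55, 61/5)
obs 12: x=1 → posterior Gamma(56, 66/5)
obs 13: x=4 → posterior Gamma(60, 71/5)
obs 14: x=2 → posterior Gamma(62, 76/5)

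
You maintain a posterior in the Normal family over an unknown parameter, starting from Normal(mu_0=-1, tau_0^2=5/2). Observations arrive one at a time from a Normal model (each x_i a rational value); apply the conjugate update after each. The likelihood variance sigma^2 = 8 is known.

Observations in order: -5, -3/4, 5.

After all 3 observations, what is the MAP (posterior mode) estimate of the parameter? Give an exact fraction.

obs 1: x=-5 → posterior Normal(-41/21, 40/21)
obs 2: x=-3/4 → posterior Normal(-179/104, 20/13)
obs 3: x=5 → posterior Normal(-79/124, 40/31)

-79/124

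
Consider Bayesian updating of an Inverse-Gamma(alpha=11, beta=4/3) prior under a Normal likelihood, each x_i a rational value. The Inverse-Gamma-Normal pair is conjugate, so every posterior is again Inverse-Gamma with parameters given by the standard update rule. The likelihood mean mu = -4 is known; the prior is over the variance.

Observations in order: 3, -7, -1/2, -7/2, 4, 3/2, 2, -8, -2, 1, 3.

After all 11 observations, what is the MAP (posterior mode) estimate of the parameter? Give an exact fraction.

obs 1: x=3 → posterior Inverse-Gamma(23/2, 155/6)
obs 2: x=-7 → posterior Inverse-Gamma(12, 91/3)
obs 3: x=-1/2 → posterior Inverse-Gamma(25/2, 875/24)
obs 4: x=-7/2 → posterior Inverse-Gamma(13, 439/12)
obs 5: x=4 → posterior Inverse-Gamma(27/2, 823/12)
obs 6: x=3/2 → posterior Inverse-Gamma(14, 2009/24)
obs 7: x=2 → posterior Inverse-Gamma(29/2, 2441/24)
obs 8: x=-8 → posterior Inverse-Gamma(15, 2633/24)
obs 9: x=-2 → posterior Inverse-Gamma(31/2, 2681/24)
obs 10: x=1 → posterior Inverse-Gamma(16, 2981/24)
obs 11: x=3 → posterior Inverse-Gamma(33/2, 3569/24)

3569/420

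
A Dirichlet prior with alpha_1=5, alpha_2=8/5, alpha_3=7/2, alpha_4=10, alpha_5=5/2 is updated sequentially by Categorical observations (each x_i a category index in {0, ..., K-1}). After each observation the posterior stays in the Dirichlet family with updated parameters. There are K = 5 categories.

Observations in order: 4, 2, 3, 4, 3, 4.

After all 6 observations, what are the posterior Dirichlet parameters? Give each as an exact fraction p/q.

alpha_1=5, alpha_2=8/5, alpha_3=9/2, alpha_4=12, alpha_5=11/2

obs 1: x=4 → posterior Dirichlet(5, 8/5, 7/2, 10, 7/2)
obs 2: x=2 → posterior Dirichlet(5, 8/5, 9/2, 10, 7/2)
obs 3: x=3 → posterior Dirichlet(5, 8/5, 9/2, 11, 7/2)
obs 4: x=4 → posterior Dirichlet(5, 8/5, 9/2, 11, 9/2)
obs 5: x=3 → posterior Dirichlet(5, 8/5, 9/2, 12, 9/2)
obs 6: x=4 → posterior Dirichlet(5, 8/5, 9/2, 12, 11/2)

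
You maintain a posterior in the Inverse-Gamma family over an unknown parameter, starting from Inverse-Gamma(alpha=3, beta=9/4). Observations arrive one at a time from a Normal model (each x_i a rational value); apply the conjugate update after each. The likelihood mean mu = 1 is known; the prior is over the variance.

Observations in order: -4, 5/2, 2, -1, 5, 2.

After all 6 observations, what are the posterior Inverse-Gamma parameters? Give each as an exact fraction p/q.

obs 1: x=-4 → posterior Inverse-Gamma(7/2, 59/4)
obs 2: x=5/2 → posterior Inverse-Gamma(4, 127/8)
obs 3: x=2 → posterior Inverse-Gamma(9/2, 131/8)
obs 4: x=-1 → posterior Inverse-Gamma(5, 147/8)
obs 5: x=5 → posterior Inverse-Gamma(11/2, 211/8)
obs 6: x=2 → posterior Inverse-Gamma(6, 215/8)

alpha=6, beta=215/8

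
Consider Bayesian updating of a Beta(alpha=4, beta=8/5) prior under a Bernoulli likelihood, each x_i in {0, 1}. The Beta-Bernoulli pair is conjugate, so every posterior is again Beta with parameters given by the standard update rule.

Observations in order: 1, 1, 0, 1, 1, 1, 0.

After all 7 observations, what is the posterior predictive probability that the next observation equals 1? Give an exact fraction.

5/7

obs 1: x=1 → posterior Beta(5, 8/5)
obs 2: x=1 → posterior Beta(6, 8/5)
obs 3: x=0 → posterior Beta(6, 13/5)
obs 4: x=1 → posterior Beta(7, 13/5)
obs 5: x=1 → posterior Beta(8, 13/5)
obs 6: x=1 → posterior Beta(9, 13/5)
obs 7: x=0 → posterior Beta(9, 18/5)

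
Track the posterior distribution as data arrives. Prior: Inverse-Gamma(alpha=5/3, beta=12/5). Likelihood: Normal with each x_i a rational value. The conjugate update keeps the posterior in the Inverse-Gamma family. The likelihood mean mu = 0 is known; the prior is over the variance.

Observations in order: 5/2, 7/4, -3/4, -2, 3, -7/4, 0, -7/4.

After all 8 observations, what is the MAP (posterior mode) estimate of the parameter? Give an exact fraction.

obs 1: x=5/2 → posterior Inverse-Gamma(13/6, 221/40)
obs 2: x=7/4 → posterior Inverse-Gamma(8/3, 1129/160)
obs 3: x=-3/4 → posterior Inverse-Gamma(19/6, 587/80)
obs 4: x=-2 → posterior Inverse-Gamma(11/3, 747/80)
obs 5: x=3 → posterior Inverse-Gamma(25/6, 1107/80)
obs 6: x=-7/4 → posterior Inverse-Gamma(14/3, 2459/160)
obs 7: x=0 → posterior Inverse-Gamma(31/6, 2459/160)
obs 8: x=-7/4 → posterior Inverse-Gamma(17/3, 169/10)

507/200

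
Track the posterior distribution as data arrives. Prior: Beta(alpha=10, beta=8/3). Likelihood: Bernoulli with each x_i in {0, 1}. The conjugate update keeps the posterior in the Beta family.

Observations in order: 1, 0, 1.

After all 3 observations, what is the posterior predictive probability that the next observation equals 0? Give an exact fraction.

obs 1: x=1 → posterior Beta(11, 8/3)
obs 2: x=0 → posterior Beta(11, 11/3)
obs 3: x=1 → posterior Beta(12, 11/3)

11/47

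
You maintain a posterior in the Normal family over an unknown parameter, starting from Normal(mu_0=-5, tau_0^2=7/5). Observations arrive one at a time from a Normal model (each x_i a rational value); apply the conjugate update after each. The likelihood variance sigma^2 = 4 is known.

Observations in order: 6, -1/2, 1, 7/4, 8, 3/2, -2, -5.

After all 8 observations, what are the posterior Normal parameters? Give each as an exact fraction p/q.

mu_0=-99/304, tau_0^2=7/19

obs 1: x=6 → posterior Normal(-58/27, 28/27)
obs 2: x=-1/2 → posterior Normal(-123/68, 14/17)
obs 3: x=1 → posterior Normal(-109/82, 28/41)
obs 4: x=7/4 → posterior Normal(-169/192, 7/12)
obs 5: x=8 → posterior Normal(1/4, 28/55)
obs 6: x=3/2 → posterior Normal(97/248, 14/31)
obs 7: x=-2 → posterior Normal(41/276, 28/69)
obs 8: x=-5 → posterior Normal(-99/304, 7/19)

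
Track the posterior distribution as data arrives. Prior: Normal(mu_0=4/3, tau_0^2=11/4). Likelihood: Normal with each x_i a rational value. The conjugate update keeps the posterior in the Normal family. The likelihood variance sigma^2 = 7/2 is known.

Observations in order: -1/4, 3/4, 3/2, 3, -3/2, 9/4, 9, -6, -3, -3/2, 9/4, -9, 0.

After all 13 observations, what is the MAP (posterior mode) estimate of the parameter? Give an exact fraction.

-53/942

obs 1: x=-1/4 → posterior Normal(191/300, 77/50)
obs 2: x=3/4 → posterior Normal(145/216, 77/72)
obs 3: x=3/2 → posterior Normal(122/141, 77/94)
obs 4: x=3 → posterior Normal(221/174, 77/116)
obs 5: x=-3/2 → posterior Normal(343/414, 77/138)
obs 6: x=9/4 → posterior Normal(983/960, 77/160)
obs 7: x=9 → posterior Normal(167/84, 11/26)
obs 8: x=-6 → posterior Normal(1379/1224, 77/204)
obs 9: x=-3 → posterior Normal(983/1356, 77/226)
obs 10: x=-3/2 → posterior Normal(785/1488, 77/248)
obs 11: x=9/4 → posterior Normal(541/810, 77/270)
obs 12: x=-9 → posterior Normal(-53/876, 77/292)
obs 13: x=0 → posterior Normal(-53/942, 77/314)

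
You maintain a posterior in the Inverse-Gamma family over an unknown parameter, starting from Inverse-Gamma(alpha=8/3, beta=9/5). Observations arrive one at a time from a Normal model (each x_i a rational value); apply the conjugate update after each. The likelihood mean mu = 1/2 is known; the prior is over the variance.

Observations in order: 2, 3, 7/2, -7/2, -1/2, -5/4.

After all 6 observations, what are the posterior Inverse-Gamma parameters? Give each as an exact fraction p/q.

alpha=17/3, beta=3293/160

obs 1: x=2 → posterior Inverse-Gamma(19/6, 117/40)
obs 2: x=3 → posterior Inverse-Gamma(11/3, 121/20)
obs 3: x=7/2 → posterior Inverse-Gamma(25/6, 211/20)
obs 4: x=-7/2 → posterior Inverse-Gamma(14/3, 371/20)
obs 5: x=-1/2 → posterior Inverse-Gamma(31/6, 381/20)
obs 6: x=-5/4 → posterior Inverse-Gamma(17/3, 3293/160)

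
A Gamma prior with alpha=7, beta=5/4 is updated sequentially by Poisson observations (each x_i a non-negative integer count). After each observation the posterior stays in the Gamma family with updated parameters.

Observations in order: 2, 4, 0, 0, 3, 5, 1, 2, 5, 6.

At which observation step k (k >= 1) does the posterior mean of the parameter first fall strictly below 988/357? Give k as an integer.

obs 1: x=2 → posterior Gamma(9, 9/4)
obs 2: x=4 → posterior Gamma(13, 13/4)
obs 3: x=0 → posterior Gamma(13, 17/4)
obs 4: x=0 → posterior Gamma(13, 21/4)
obs 5: x=3 → posterior Gamma(16, 25/4)
obs 6: x=5 → posterior Gamma(21, 29/4)
obs 7: x=1 → posterior Gamma(22, 33/4)
obs 8: x=2 → posterior Gamma(24, 37/4)
obs 9: x=5 → posterior Gamma(29, 41/4)
obs 10: x=6 → posterior Gamma(35, 45/4)

k = 4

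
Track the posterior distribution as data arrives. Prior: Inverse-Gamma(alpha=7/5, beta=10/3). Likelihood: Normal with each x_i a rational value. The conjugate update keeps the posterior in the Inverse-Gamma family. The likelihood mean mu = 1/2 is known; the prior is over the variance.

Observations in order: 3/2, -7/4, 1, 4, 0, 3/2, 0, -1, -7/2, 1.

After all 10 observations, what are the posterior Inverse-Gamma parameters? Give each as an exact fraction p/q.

obs 1: x=3/2 → posterior Inverse-Gamma(19/10, 23/6)
obs 2: x=-7/4 → posterior Inverse-Gamma(12/5, 611/96)
obs 3: x=1 → posterior Inverse-Gamma(29/10, 623/96)
obs 4: x=4 → posterior Inverse-Gamma(17/5, 1211/96)
obs 5: x=0 → posterior Inverse-Gamma(39/10, 1223/96)
obs 6: x=3/2 → posterior Inverse-Gamma(22/5, 1271/96)
obs 7: x=0 → posterior Inverse-Gamma(49/10, 1283/96)
obs 8: x=-1 → posterior Inverse-Gamma(27/5, 1391/96)
obs 9: x=-7/2 → posterior Inverse-Gamma(59/10, 2159/96)
obs 10: x=1 → posterior Inverse-Gamma(32/5, 2171/96)

alpha=32/5, beta=2171/96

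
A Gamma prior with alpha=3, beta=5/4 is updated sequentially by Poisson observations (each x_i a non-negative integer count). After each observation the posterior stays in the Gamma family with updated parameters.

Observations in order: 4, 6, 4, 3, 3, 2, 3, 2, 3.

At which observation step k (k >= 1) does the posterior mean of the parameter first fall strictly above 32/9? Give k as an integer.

obs 1: x=4 → posterior Gamma(7, 9/4)
obs 2: x=6 → posterior Gamma(13, 13/4)
obs 3: x=4 → posterior Gamma(17, 17/4)
obs 4: x=3 → posterior Gamma(20, 21/4)
obs 5: x=3 → posterior Gamma(23, 25/4)
obs 6: x=2 → posterior Gamma(25, 29/4)
obs 7: x=3 → posterior Gamma(28, 33/4)
obs 8: x=2 → posterior Gamma(30, 37/4)
obs 9: x=3 → posterior Gamma(33, 41/4)

k = 2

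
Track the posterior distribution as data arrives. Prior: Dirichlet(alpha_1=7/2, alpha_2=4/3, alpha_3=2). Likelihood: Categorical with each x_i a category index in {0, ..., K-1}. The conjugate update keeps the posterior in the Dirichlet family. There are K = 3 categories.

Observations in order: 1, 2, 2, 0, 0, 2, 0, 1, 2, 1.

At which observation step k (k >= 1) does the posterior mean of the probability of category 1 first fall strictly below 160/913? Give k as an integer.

k = 7

obs 1: x=1 → posterior Dirichlet(7/2, 7/3, 2)
obs 2: x=2 → posterior Dirichlet(7/2, 7/3, 3)
obs 3: x=2 → posterior Dirichlet(7/2, 7/3, 4)
obs 4: x=0 → posterior Dirichlet(9/2, 7/3, 4)
obs 5: x=0 → posterior Dirichlet(11/2, 7/3, 4)
obs 6: x=2 → posterior Dirichlet(11/2, 7/3, 5)
obs 7: x=0 → posterior Dirichlet(13/2, 7/3, 5)
obs 8: x=1 → posterior Dirichlet(13/2, 10/3, 5)
obs 9: x=2 → posterior Dirichlet(13/2, 10/3, 6)
obs 10: x=1 → posterior Dirichlet(13/2, 13/3, 6)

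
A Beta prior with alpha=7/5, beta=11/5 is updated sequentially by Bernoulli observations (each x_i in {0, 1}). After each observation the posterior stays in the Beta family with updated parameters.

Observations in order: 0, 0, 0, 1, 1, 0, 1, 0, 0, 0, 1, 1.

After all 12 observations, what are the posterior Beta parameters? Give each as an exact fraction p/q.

obs 1: x=0 → posterior Beta(7/5, 16/5)
obs 2: x=0 → posterior Beta(7/5, 21/5)
obs 3: x=0 → posterior Beta(7/5, 26/5)
obs 4: x=1 → posterior Beta(12/5, 26/5)
obs 5: x=1 → posterior Beta(17/5, 26/5)
obs 6: x=0 → posterior Beta(17/5, 31/5)
obs 7: x=1 → posterior Beta(22/5, 31/5)
obs 8: x=0 → posterior Beta(22/5, 36/5)
obs 9: x=0 → posterior Beta(22/5, 41/5)
obs 10: x=0 → posterior Beta(22/5, 46/5)
obs 11: x=1 → posterior Beta(27/5, 46/5)
obs 12: x=1 → posterior Beta(32/5, 46/5)

alpha=32/5, beta=46/5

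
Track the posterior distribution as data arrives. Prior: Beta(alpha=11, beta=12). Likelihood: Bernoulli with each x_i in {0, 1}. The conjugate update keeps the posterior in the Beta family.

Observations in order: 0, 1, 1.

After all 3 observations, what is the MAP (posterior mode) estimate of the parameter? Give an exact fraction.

obs 1: x=0 → posterior Beta(11, 13)
obs 2: x=1 → posterior Beta(12, 13)
obs 3: x=1 → posterior Beta(13, 13)

1/2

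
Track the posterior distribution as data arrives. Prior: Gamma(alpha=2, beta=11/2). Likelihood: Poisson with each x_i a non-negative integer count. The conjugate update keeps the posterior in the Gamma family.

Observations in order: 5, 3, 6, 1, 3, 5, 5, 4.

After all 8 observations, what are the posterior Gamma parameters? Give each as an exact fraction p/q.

alpha=34, beta=27/2

obs 1: x=5 → posterior Gamma(7, 13/2)
obs 2: x=3 → posterior Gamma(10, 15/2)
obs 3: x=6 → posterior Gamma(16, 17/2)
obs 4: x=1 → posterior Gamma(17, 19/2)
obs 5: x=3 → posterior Gamma(20, 21/2)
obs 6: x=5 → posterior Gamma(25, 23/2)
obs 7: x=5 → posterior Gamma(30, 25/2)
obs 8: x=4 → posterior Gamma(34, 27/2)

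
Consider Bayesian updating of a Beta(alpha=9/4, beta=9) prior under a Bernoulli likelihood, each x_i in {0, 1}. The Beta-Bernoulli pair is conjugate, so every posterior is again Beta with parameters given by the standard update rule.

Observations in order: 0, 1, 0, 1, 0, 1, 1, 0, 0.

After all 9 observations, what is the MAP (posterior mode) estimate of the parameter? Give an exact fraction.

21/73

obs 1: x=0 → posterior Beta(9/4, 10)
obs 2: x=1 → posterior Beta(13/4, 10)
obs 3: x=0 → posterior Beta(13/4, 11)
obs 4: x=1 → posterior Beta(17/4, 11)
obs 5: x=0 → posterior Beta(17/4, 12)
obs 6: x=1 → posterior Beta(21/4, 12)
obs 7: x=1 → posterior Beta(25/4, 12)
obs 8: x=0 → posterior Beta(25/4, 13)
obs 9: x=0 → posterior Beta(25/4, 14)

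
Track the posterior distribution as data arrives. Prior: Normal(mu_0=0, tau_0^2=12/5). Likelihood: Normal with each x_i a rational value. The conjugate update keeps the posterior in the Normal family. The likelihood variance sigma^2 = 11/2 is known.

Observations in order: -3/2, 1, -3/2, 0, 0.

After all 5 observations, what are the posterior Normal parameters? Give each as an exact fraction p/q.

mu_0=-48/175, tau_0^2=132/175

obs 1: x=-3/2 → posterior Normal(-36/79, 132/79)
obs 2: x=1 → posterior Normal(-12/103, 132/103)
obs 3: x=-3/2 → posterior Normal(-48/127, 132/127)
obs 4: x=0 → posterior Normal(-48/151, 132/151)
obs 5: x=0 → posterior Normal(-48/175, 132/175)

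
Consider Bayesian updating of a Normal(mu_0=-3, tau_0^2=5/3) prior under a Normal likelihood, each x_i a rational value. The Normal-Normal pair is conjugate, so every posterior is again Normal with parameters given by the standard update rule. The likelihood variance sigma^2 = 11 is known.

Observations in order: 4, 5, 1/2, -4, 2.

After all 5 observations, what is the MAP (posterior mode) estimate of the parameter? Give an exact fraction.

obs 1: x=4 → posterior Normal(-79/38, 55/38)
obs 2: x=5 → posterior Normal(-54/43, 55/43)
obs 3: x=1/2 → posterior Normal(-103/96, 55/48)
obs 4: x=-4 → posterior Normal(-143/106, 55/53)
obs 5: x=2 → posterior Normal(-123/116, 55/58)

-123/116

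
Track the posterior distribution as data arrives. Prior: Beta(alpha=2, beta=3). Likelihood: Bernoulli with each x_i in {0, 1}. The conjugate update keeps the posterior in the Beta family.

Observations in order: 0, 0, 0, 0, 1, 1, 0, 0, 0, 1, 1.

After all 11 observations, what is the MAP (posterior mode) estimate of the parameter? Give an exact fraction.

obs 1: x=0 → posterior Beta(2, 4)
obs 2: x=0 → posterior Beta(2, 5)
obs 3: x=0 → posterior Beta(2, 6)
obs 4: x=0 → posterior Beta(2, 7)
obs 5: x=1 → posterior Beta(3, 7)
obs 6: x=1 → posterior Beta(4, 7)
obs 7: x=0 → posterior Beta(4, 8)
obs 8: x=0 → posterior Beta(4, 9)
obs 9: x=0 → posterior Beta(4, 10)
obs 10: x=1 → posterior Beta(5, 10)
obs 11: x=1 → posterior Beta(6, 10)

5/14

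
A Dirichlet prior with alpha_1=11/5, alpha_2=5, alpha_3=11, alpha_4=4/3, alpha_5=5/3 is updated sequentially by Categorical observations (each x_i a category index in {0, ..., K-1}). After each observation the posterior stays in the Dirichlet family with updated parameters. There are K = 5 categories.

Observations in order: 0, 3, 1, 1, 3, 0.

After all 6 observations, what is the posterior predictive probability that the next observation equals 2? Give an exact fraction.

55/136

obs 1: x=0 → posterior Dirichlet(16/5, 5, 11, 4/3, 5/3)
obs 2: x=3 → posterior Dirichlet(16/5, 5, 11, 7/3, 5/3)
obs 3: x=1 → posterior Dirichlet(16/5, 6, 11, 7/3, 5/3)
obs 4: x=1 → posterior Dirichlet(16/5, 7, 11, 7/3, 5/3)
obs 5: x=3 → posterior Dirichlet(16/5, 7, 11, 10/3, 5/3)
obs 6: x=0 → posterior Dirichlet(21/5, 7, 11, 10/3, 5/3)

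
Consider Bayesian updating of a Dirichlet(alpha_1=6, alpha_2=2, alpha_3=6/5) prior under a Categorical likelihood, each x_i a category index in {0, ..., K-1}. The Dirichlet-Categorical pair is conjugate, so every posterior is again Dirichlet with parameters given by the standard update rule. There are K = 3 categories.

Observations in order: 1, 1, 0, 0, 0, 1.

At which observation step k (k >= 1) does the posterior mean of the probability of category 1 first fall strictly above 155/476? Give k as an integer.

k = 2

obs 1: x=1 → posterior Dirichlet(6, 3, 6/5)
obs 2: x=1 → posterior Dirichlet(6, 4, 6/5)
obs 3: x=0 → posterior Dirichlet(7, 4, 6/5)
obs 4: x=0 → posterior Dirichlet(8, 4, 6/5)
obs 5: x=0 → posterior Dirichlet(9, 4, 6/5)
obs 6: x=1 → posterior Dirichlet(9, 5, 6/5)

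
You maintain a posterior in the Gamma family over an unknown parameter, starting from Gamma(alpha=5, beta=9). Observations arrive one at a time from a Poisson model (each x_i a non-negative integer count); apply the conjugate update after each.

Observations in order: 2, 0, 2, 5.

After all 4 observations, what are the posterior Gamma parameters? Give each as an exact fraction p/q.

alpha=14, beta=13

obs 1: x=2 → posterior Gamma(7, 10)
obs 2: x=0 → posterior Gamma(7, 11)
obs 3: x=2 → posterior Gamma(9, 12)
obs 4: x=5 → posterior Gamma(14, 13)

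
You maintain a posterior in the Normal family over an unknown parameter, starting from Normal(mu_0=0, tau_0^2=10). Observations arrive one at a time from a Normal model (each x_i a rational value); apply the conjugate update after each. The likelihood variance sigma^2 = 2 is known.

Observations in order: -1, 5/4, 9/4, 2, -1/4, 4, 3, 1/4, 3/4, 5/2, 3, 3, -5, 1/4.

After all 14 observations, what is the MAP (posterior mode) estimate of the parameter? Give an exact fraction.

obs 1: x=-1 → posterior Normal(-5/6, 5/3)
obs 2: x=5/4 → posterior Normal(5/44, 10/11)
obs 3: x=9/4 → posterior Normal(25/32, 5/8)
obs 4: x=2 → posterior Normal(15/14, 10/21)
obs 5: x=-1/4 → posterior Normal(85/104, 5/13)
obs 6: x=4 → posterior Normal(165/124, 10/31)
obs 7: x=3 → posterior Normal(25/16, 5/18)
obs 8: x=1/4 → posterior Normal(115/82, 10/41)
obs 9: x=3/4 → posterior Normal(245/184, 5/23)
obs 10: x=5/2 → posterior Normal(295/204, 10/51)
obs 11: x=3 → posterior Normal(355/224, 5/28)
obs 12: x=3 → posterior Normal(415/244, 10/61)
obs 13: x=-5 → posterior Normal(105/88, 5/33)
obs 14: x=1/4 → posterior Normal(80/71, 10/71)

80/71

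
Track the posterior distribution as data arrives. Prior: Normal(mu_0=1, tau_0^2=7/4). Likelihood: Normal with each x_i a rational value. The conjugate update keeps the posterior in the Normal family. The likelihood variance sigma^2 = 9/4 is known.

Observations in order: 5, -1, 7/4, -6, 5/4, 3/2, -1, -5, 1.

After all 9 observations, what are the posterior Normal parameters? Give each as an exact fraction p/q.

obs 1: x=5 → posterior Normal(11/4, 63/64)
obs 2: x=-1 → posterior Normal(37/23, 63/92)
obs 3: x=7/4 → posterior Normal(197/120, 21/40)
obs 4: x=-6 → posterior Normal(29/148, 63/148)
obs 5: x=5/4 → posterior Normal(4/11, 63/176)
obs 6: x=3/2 → posterior Normal(53/102, 21/68)
obs 7: x=-1 → posterior Normal(39/116, 63/232)
obs 8: x=-5 → posterior Normal(-31/130, 63/260)
obs 9: x=1 → posterior Normal(-17/144, 7/32)

mu_0=-17/144, tau_0^2=7/32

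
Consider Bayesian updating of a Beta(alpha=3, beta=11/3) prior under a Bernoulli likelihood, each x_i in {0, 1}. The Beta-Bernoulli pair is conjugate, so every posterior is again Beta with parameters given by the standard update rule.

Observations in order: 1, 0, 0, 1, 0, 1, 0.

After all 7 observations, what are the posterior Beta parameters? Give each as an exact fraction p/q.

obs 1: x=1 → posterior Beta(4, 11/3)
obs 2: x=0 → posterior Beta(4, 14/3)
obs 3: x=0 → posterior Beta(4, 17/3)
obs 4: x=1 → posterior Beta(5, 17/3)
obs 5: x=0 → posterior Beta(5, 20/3)
obs 6: x=1 → posterior Beta(6, 20/3)
obs 7: x=0 → posterior Beta(6, 23/3)

alpha=6, beta=23/3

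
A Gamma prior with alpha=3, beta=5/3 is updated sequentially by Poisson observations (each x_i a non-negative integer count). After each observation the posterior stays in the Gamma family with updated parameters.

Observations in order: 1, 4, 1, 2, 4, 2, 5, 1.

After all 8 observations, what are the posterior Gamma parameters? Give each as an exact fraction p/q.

alpha=23, beta=29/3

obs 1: x=1 → posterior Gamma(4, 8/3)
obs 2: x=4 → posterior Gamma(8, 11/3)
obs 3: x=1 → posterior Gamma(9, 14/3)
obs 4: x=2 → posterior Gamma(11, 17/3)
obs 5: x=4 → posterior Gamma(15, 20/3)
obs 6: x=2 → posterior Gamma(17, 23/3)
obs 7: x=5 → posterior Gamma(22, 26/3)
obs 8: x=1 → posterior Gamma(23, 29/3)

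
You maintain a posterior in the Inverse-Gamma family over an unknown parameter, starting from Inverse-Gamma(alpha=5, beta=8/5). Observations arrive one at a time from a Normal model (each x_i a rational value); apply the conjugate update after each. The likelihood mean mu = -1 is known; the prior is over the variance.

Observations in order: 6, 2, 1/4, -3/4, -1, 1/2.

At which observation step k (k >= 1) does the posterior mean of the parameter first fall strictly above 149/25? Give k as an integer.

k = 2

obs 1: x=6 → posterior Inverse-Gamma(11/2, 261/10)
obs 2: x=2 → posterior Inverse-Gamma(6, 153/5)
obs 3: x=1/4 → posterior Inverse-Gamma(13/2, 5021/160)
obs 4: x=-3/4 → posterior Inverse-Gamma(7, 2513/80)
obs 5: x=-1 → posterior Inverse-Gamma(15/2, 2513/80)
obs 6: x=1/2 → posterior Inverse-Gamma(8, 2603/80)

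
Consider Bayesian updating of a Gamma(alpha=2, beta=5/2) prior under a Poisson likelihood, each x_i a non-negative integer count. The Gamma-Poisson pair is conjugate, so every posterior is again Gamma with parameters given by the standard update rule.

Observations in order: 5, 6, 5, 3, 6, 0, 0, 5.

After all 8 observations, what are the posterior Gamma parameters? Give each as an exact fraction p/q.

obs 1: x=5 → posterior Gamma(7, 7/2)
obs 2: x=6 → posterior Gamma(13, 9/2)
obs 3: x=5 → posterior Gamma(18, 11/2)
obs 4: x=3 → posterior Gamma(21, 13/2)
obs 5: x=6 → posterior Gamma(27, 15/2)
obs 6: x=0 → posterior Gamma(27, 17/2)
obs 7: x=0 → posterior Gamma(27, 19/2)
obs 8: x=5 → posterior Gamma(32, 21/2)

alpha=32, beta=21/2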